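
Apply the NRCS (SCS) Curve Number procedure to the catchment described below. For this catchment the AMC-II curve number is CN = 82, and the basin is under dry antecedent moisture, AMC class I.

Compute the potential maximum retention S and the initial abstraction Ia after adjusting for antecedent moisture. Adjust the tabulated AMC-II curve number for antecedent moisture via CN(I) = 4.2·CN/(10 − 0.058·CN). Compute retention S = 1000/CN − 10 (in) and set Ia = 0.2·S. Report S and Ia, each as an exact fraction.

Dry (AMC I): CN(I) = 4.2·82/(10 − 0.058·82) = (1722/5)/(1311/250) = 28700/437 ≈ 65.675
Max retention: S = 1000/(28700/437) − 10 = 1500/287 in (≈ 5.226 in)
Initial abstraction Ia = S/5 = (1500/287)/5 = 300/287 ≈ 1.045 in

S = 1500/287 in ≈ 5.226 in; Ia = 300/287 in ≈ 1.045 in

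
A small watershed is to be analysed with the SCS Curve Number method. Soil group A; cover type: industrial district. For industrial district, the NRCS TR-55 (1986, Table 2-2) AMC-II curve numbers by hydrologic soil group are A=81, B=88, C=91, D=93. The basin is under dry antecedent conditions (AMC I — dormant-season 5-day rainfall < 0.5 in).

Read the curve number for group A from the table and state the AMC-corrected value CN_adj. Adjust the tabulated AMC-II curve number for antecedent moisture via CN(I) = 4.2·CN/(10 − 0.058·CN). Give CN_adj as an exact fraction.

CN_adj = 170100/2651 ≈ 64.164

NRCS table: industrial district, soil group A → CN(II) = 81
CN(I) from CN(II)=81: (4.2·81)/(10 − 0.058·81) = 170100/2651 ≈ 64.164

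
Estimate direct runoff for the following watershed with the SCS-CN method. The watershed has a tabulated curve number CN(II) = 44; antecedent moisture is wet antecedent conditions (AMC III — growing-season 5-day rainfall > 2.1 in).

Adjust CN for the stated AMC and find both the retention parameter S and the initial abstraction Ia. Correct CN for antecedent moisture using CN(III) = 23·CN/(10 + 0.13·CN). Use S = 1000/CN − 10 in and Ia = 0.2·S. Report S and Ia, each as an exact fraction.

Adjust CN=44 to AMC III: 23·44/(10 + 0.13·44) → 1012 ÷ (393/25) = 25300/393 ≈ 64.377
Max retention: S = 1000/(25300/393) − 10 = 1400/253 in (≈ 5.534 in)
Ia = 0.2S: 0.2·5.534 = 1.107 in (exactly 280/253)

S = 1400/253 in ≈ 5.534 in; Ia = 280/253 in ≈ 1.107 in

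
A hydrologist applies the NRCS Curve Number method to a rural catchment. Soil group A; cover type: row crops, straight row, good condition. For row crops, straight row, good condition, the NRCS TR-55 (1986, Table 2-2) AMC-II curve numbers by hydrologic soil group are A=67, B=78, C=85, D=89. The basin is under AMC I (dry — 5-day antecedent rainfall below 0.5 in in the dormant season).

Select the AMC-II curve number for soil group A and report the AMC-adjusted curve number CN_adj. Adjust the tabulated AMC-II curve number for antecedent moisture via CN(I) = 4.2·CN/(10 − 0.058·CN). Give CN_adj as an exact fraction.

NRCS table: row crops, straight row, good condition, soil group A → CN(II) = 67
Adjust CN=67 to AMC I: 4.2·67/(10 − 0.058·67) → (1407/5) ÷ (3057/500) = 46900/1019 ≈ 46.026

CN_adj = 46900/1019 ≈ 46.026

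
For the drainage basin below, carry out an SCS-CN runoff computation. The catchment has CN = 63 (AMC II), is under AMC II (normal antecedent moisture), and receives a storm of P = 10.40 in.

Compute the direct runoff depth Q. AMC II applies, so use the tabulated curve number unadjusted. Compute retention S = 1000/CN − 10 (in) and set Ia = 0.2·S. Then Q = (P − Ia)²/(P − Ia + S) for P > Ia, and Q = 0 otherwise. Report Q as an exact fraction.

Average conditions: CN = 63 (no AMC adjustment).
S = 1000/63 − 10 = 370/63 in ≈ 5.873 in
Ia = 0.2·(370/63) = 74/63 in ≈ 1.175 in
P − Ia = 10.400 − 1.175 = 2906/315 ≈ 9.225 in (> 0, runoff occurs)
Q: (2906/315)² ÷ (4756/315) = 2111209/374535 in (≈ 5.637 in)

Q = 2111209/374535 in ≈ 5.637 in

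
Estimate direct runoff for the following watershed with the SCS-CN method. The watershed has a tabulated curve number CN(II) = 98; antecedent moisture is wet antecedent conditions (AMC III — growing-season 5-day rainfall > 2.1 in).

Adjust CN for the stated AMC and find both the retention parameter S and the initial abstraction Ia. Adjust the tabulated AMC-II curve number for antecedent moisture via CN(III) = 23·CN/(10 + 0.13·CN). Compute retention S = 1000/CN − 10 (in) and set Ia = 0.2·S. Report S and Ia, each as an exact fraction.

Wet (AMC III): CN(III) = 23·98/(10 + 0.13·98) = 2254/(1137/50) = 112700/1137 ≈ 99.120
S = 1000/(112700/1137) − 10 = 100/1127 in ≈ 0.089 in
Initial abstraction Ia = S/5 = (100/1127)/5 = 20/1127 ≈ 0.018 in

S = 100/1127 in ≈ 0.089 in; Ia = 20/1127 in ≈ 0.018 in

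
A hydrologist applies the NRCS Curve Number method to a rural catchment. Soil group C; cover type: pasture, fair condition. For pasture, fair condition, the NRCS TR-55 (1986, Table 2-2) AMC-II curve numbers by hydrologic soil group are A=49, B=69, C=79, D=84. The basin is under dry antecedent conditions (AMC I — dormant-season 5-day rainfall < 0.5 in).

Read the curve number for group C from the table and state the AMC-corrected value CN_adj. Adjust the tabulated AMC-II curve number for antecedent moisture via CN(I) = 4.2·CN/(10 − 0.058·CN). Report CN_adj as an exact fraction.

NRCS table: pasture, fair condition, soil group C → CN(II) = 79
Adjust CN=79 to AMC I: 4.2·79/(10 − 0.058·79) → (1659/5) ÷ (2709/500) = 7900/129 ≈ 61.240

CN_adj = 7900/129 ≈ 61.240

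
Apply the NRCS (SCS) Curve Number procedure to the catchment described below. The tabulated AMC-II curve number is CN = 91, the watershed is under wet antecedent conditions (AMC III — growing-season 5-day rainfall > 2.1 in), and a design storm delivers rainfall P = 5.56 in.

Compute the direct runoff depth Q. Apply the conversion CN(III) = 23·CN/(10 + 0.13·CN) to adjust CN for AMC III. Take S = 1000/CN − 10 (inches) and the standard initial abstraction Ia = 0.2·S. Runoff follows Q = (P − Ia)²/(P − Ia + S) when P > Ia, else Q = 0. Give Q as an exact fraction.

Q = 82040426329/16164605275 in ≈ 5.075 in

Adjust CN=91 to AMC III: 23·91/(10 + 0.13·91) → 2093 ÷ (2183/100) = 209300/2183 ≈ 95.877
Max retention: S = 1000/(209300/2183) − 10 = 900/2093 in (≈ 0.430 in)
Initial abstraction Ia = S/5 = (900/2093)/5 = 180/2093 ≈ 0.086 in
Since P=5.560 > Ia=0.086: effective rainfall P−Ia = 286427/52325 in
Q = (286427/52325)²/((286427/52325) + 900/2093) = (82040426329/2737905625)/(308927/52325) = 82040426329/16164605275 in ≈ 5.075 in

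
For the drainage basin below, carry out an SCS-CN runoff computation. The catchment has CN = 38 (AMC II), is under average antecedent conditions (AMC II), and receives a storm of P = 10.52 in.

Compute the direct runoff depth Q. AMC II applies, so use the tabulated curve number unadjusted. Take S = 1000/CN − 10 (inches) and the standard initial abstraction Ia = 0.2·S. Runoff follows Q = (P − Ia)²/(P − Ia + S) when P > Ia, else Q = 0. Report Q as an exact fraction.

Q = 11881809/5318575 in ≈ 2.234 in

Average conditions: CN = 38 (no AMC adjustment).
Retention S: 1000/CN − 10 with CN=38.000 → S = 310/19 ≈ 16.316 in
Ia = 0.2S: 0.2·16.316 = 3.263 in (exactly 62/19)
P − Ia = 10.520 − 3.263 = 3447/475 ≈ 7.257 in (> 0, runoff occurs)
Q: (3447/475)² ÷ (11197/475) = 11881809/5318575 in (≈ 2.234 in)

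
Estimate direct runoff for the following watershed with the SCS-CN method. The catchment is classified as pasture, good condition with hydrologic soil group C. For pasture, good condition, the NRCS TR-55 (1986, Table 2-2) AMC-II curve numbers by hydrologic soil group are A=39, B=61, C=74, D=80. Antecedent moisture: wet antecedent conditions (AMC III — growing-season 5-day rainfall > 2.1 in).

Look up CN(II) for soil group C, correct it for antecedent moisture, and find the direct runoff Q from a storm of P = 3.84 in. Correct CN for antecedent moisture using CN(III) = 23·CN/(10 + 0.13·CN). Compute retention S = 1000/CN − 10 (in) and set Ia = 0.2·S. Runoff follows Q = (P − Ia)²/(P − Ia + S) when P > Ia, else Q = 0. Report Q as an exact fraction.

Q = 353402401/143202025 in ≈ 2.468 in

NRCS table: pasture, good condition, soil group C → CN(II) = 74
Adjust CN=74 to AMC III: 23·74/(10 + 0.13·74) → 1702 ÷ (981/50) = 85100/981 ≈ 86.748
Retention S: 1000/CN − 10 with CN=86.748 → S = 1300/851 ≈ 1.528 in
Ia = 0.2S: 0.2·1.528 = 0.306 in (exactly 260/851)
Excess rainfall: 3.840 − 0.306 = 3.534 in; P > Ia so Q > 0
Q = (75196/21275)²/((75196/21275) + 1300/851) = (5654438416/452625625)/(107696/21275) = 353402401/143202025 in ≈ 2.468 in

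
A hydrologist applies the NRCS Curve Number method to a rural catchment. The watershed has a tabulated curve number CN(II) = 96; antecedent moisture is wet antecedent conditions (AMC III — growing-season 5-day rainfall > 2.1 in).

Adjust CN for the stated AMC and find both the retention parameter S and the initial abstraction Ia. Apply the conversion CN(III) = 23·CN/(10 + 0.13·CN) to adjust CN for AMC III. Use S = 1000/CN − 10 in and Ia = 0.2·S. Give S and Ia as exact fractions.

S = 25/138 in ≈ 0.181 in; Ia = 5/138 in ≈ 0.036 in

Wet (AMC III): CN(III) = 23·96/(10 + 0.13·96) = 2208/(562/25) = 27600/281 ≈ 98.221
Retention S: 1000/CN − 10 with CN=98.221 → S = 25/138 ≈ 0.181 in
Initial abstraction Ia = S/5 = (25/138)/5 = 5/138 ≈ 0.036 in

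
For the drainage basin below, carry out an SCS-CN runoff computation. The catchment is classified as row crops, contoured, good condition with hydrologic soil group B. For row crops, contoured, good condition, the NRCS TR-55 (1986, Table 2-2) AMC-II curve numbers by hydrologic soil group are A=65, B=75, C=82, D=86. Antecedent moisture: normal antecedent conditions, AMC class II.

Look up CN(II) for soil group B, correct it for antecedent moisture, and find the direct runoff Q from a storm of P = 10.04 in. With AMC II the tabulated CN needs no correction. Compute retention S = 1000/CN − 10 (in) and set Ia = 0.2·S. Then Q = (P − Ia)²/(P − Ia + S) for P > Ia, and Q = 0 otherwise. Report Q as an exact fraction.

Q = 494209/71475 in ≈ 6.914 in

NRCS table: row crops, contoured, good condition, soil group B → CN(II) = 75
AMC II — tabulated CN = 75 applies directly.
S = 1000/75 − 10 = 10/3 in ≈ 3.333 in
Ia = 0.2S: 0.2·3.333 = 0.667 in (exactly 2/3)
Since P=10.040 > Ia=0.667: effective rainfall P−Ia = 703/75 in
Q = (703/75)²/((703/75) + 10/3) = (494209/5625)/(953/75) = 494209/71475 in ≈ 6.914 in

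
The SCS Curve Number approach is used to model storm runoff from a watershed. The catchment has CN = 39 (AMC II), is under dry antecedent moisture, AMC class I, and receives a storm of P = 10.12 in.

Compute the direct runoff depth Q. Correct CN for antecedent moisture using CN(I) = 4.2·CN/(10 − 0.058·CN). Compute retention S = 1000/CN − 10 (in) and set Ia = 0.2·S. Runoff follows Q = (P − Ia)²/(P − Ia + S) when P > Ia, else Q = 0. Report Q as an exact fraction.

Q = 2992855849/16732313325 in ≈ 0.179 in

CN(I) from CN(II)=39: (4.2·39)/(10 − 0.058·39) = 81900/3869 ≈ 21.168
Retention S: 1000/CN − 10 with CN=21.168 → S = 30500/819 ≈ 37.241 in
Ia = 0.2·(30500/819) = 6100/819 in ≈ 7.448 in
Since P=10.120 > Ia=7.448: effective rainfall P−Ia = 54707/20475 in
Q: (54707/20475)² ÷ (817207/20475) = 2992855849/16732313325 in (≈ 0.179 in)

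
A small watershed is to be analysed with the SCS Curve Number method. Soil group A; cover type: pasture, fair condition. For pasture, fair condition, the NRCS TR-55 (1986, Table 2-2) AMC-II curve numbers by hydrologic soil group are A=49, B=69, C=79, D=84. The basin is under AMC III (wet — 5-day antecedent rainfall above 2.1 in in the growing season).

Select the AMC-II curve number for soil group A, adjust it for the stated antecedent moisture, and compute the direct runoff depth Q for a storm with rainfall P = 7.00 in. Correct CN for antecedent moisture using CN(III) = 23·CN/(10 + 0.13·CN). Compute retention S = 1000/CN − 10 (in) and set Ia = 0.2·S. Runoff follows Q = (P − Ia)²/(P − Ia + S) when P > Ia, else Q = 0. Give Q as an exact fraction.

Q = 47183161/13489063 in ≈ 3.498 in

NRCS table: pasture, fair condition, soil group A → CN(II) = 49
CN(III) from CN(II)=49: (23·49)/(10 + 0.13·49) = 112700/1637 ≈ 68.845
Max retention: S = 1000/(112700/1637) − 10 = 5100/1127 in (≈ 4.525 in)
Ia = 0.2S: 0.2·4.525 = 0.905 in (exactly 1020/1127)
Since P=7.000 > Ia=0.905: effective rainfall P−Ia = 6869/1127 in
Q: (6869/1127)² ÷ (11969/1127) = 47183161/13489063 in (≈ 3.498 in)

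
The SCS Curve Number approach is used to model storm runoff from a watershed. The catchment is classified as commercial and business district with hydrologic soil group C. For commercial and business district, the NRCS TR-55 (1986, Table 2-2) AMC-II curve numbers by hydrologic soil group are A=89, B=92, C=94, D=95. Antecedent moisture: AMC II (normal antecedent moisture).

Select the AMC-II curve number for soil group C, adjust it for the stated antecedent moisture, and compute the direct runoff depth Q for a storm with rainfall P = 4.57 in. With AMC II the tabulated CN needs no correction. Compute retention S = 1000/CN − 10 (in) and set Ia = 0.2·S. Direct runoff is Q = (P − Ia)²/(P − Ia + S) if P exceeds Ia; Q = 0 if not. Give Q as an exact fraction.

NRCS table: commercial and business district, soil group C → CN(II) = 94
Average conditions: CN = 94 (no AMC adjustment).
Retention S: 1000/CN − 10 with CN=94.000 → S = 30/47 ≈ 0.638 in
Initial abstraction Ia = S/5 = (30/47)/5 = 6/47 ≈ 0.128 in
P − Ia = 4.570 − 0.128 = 20879/4700 ≈ 4.442 in (> 0, runoff occurs)
Q = (20879/4700)²/((20879/4700) + 30/47) = (435932641/22090000)/(23879/4700) = 435932641/112231300 in ≈ 3.884 in

Q = 435932641/112231300 in ≈ 3.884 in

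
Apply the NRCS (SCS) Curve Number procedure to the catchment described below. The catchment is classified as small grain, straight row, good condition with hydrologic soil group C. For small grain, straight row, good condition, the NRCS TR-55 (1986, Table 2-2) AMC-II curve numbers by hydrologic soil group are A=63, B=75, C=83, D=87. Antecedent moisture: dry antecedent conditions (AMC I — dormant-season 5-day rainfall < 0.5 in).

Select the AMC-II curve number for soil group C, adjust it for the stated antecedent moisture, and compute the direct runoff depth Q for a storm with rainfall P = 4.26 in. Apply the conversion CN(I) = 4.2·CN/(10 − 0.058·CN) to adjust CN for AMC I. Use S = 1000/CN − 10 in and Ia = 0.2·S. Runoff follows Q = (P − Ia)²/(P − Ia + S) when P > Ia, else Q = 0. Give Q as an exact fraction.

NRCS table: small grain, straight row, good condition, soil group C → CN(II) = 83
Dry (AMC I): CN(I) = 4.2·83/(10 − 0.058·83) = (1743/5)/(2593/500) = 174300/2593 ≈ 67.219
Max retention: S = 1000/(174300/2593) − 10 = 8500/1743 in (≈ 4.877 in)
Initial abstraction Ia = S/5 = (8500/1743)/5 = 1700/1743 ≈ 0.975 in
Since P=4.260 > Ia=0.975: effective rainfall P−Ia = 286259/87150 in
Runoff Q = (P−Ia)²/(P−Ia+S) = (3.285)²/(3.285+4.877) = 81944215081/61986221850 ≈ 1.322 in

Q = 81944215081/61986221850 in ≈ 1.322 in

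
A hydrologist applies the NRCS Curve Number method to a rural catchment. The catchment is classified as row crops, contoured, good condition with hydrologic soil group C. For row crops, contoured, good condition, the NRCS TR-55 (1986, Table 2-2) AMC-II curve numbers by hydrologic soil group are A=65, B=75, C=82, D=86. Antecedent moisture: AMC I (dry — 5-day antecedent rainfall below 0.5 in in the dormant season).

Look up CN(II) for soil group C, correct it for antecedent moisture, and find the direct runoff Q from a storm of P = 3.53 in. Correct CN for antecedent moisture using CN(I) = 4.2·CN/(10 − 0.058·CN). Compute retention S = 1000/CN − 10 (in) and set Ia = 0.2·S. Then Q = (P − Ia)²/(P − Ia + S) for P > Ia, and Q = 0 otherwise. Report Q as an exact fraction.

NRCS table: row crops, contoured, good condition, soil group C → CN(II) = 82
Dry (AMC I): CN(I) = 4.2·82/(10 − 0.058·82) = (1722/5)/(1311/250) = 28700/437 ≈ 65.675
Retention S: 1000/CN − 10 with CN=65.675 → S = 1500/287 ≈ 5.226 in
Ia = 0.2S: 0.2·5.226 = 1.045 in (exactly 300/287)
P − Ia = 3.530 − 1.045 = 71311/28700 ≈ 2.485 in (> 0, runoff occurs)
Q = (71311/28700)²/((71311/28700) + 1500/287) = (5085258721/823690000)/(221311/28700) = 5085258721/6351625700 in ≈ 0.801 in

Q = 5085258721/6351625700 in ≈ 0.801 in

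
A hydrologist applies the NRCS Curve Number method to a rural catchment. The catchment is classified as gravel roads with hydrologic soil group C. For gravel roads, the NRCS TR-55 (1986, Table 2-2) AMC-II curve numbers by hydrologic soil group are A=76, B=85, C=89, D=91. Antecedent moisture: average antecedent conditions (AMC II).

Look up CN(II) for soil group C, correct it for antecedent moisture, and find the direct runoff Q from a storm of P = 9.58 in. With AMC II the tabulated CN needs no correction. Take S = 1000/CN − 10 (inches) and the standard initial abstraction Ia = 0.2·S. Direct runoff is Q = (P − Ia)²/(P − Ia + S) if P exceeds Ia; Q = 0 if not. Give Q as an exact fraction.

Q = 1724823961/209287950 in ≈ 8.241 in

NRCS table: gravel roads, soil group C → CN(II) = 89
AMC II — tabulated CN = 89 applies directly.
Retention S: 1000/CN − 10 with CN=89.000 → S = 110/89 ≈ 1.236 in
Ia = 0.2S: 0.2·1.236 = 0.247 in (exactly 22/89)
Since P=9.580 > Ia=0.247: effective rainfall P−Ia = 41531/4450 in
Q = (41531/4450)²/((41531/4450) + 110/89) = (1724823961/19802500)/(47031/4450) = 1724823961/209287950 in ≈ 8.241 in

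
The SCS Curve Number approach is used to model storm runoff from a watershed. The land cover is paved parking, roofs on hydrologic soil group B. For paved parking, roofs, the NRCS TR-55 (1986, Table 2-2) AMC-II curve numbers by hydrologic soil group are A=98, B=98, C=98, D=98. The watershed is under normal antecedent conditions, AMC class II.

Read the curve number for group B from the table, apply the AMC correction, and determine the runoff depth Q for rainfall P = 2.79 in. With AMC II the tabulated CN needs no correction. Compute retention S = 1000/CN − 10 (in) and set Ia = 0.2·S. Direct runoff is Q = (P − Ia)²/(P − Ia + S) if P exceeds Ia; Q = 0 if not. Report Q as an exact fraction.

NRCS table: paved parking, roofs, soil group B → CN(II) = 98
CN(II) = 98; AMC II needs no correction.
S = 1000/98 − 10 = 10/49 in ≈ 0.204 in
Initial abstraction Ia = S/5 = (10/49)/5 = 2/49 ≈ 0.041 in
Excess rainfall: 2.790 − 0.041 = 2.749 in; P > Ia so Q > 0
Q: (13471/4900)² ÷ (14471/4900) = 181467841/70907900 in (≈ 2.559 in)

Q = 181467841/70907900 in ≈ 2.559 in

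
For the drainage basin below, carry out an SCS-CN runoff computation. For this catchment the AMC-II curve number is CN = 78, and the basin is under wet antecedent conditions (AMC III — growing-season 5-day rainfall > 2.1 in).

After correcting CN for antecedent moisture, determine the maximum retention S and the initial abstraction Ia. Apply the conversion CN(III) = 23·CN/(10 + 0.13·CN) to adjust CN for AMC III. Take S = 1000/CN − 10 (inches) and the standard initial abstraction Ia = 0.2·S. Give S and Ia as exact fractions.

S = 1100/897 in ≈ 1.226 in; Ia = 220/897 in ≈ 0.245 in

Adjust CN=78 to AMC III: 23·78/(10 + 0.13·78) → 1794 ÷ (1007/50) = 89700/1007 ≈ 89.076
S = 1000/(89700/1007) − 10 = 1100/897 in ≈ 1.226 in
Ia = 0.2·(1100/897) = 220/897 in ≈ 0.245 in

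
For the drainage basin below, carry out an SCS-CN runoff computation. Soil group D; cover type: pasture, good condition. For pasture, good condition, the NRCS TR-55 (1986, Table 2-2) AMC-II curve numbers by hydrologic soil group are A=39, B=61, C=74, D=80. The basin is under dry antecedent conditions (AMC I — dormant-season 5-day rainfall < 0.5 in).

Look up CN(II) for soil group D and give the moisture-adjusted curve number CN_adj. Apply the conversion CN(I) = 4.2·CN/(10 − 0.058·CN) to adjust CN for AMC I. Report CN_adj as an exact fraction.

CN_adj = 4200/67 ≈ 62.687

NRCS table: pasture, good condition, soil group D → CN(II) = 80
CN(I) from CN(II)=80: (4.2·80)/(10 − 0.058·80) = 4200/67 ≈ 62.687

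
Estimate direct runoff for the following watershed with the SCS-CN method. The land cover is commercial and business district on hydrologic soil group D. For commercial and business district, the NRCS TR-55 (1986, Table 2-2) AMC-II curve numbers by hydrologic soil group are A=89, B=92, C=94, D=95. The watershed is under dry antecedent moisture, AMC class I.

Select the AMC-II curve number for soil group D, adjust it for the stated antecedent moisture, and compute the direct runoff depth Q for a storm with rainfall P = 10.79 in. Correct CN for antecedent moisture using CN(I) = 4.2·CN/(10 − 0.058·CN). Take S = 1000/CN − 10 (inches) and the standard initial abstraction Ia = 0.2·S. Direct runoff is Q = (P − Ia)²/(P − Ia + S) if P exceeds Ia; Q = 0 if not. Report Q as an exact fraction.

NRCS table: commercial and business district, soil group D → CN(II) = 95
CN(I) from CN(II)=95: (4.2·95)/(10 − 0.058·95) = 39900/449 ≈ 88.864
Max retention: S = 1000/(39900/449) − 10 = 500/399 in (≈ 1.253 in)
Initial abstraction Ia = S/5 = (500/399)/5 = 100/399 ≈ 0.251 in
P − Ia = 10.790 − 0.251 = 420521/39900 ≈ 10.539 in (> 0, runoff occurs)
Q = (420521/39900)²/((420521/39900) + 500/399) = (176837911441/1592010000)/(470521/39900) = 176837911441/18773787900 in ≈ 9.419 in

Q = 176837911441/18773787900 in ≈ 9.419 in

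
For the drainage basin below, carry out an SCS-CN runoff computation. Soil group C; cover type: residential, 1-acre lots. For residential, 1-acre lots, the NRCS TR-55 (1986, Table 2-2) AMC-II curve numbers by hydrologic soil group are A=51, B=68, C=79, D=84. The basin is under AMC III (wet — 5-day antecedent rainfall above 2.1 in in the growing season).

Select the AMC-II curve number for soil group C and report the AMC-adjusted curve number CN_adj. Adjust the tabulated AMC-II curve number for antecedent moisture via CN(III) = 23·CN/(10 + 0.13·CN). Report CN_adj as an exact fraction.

NRCS table: residential, 1-acre lots, soil group C → CN(II) = 79
Wet (AMC III): CN(III) = 23·79/(10 + 0.13·79) = 1817/(2027/100) = 181700/2027 ≈ 89.640

CN_adj = 181700/2027 ≈ 89.640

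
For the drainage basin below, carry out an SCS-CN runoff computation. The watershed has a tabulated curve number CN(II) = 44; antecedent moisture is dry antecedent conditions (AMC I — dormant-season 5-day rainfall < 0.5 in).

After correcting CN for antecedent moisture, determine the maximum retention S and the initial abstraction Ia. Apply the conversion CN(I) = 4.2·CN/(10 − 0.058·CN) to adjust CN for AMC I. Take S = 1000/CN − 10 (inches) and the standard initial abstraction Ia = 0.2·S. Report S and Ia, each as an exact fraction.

S = 1000/33 in ≈ 30.303 in; Ia = 200/33 in ≈ 6.061 in

CN(I) from CN(II)=44: (4.2·44)/(10 − 0.058·44) = 3300/133 ≈ 24.812
Max retention: S = 1000/(3300/133) − 10 = 1000/33 in (≈ 30.303 in)
Initial abstraction Ia = S/5 = (1000/33)/5 = 200/33 ≈ 6.061 in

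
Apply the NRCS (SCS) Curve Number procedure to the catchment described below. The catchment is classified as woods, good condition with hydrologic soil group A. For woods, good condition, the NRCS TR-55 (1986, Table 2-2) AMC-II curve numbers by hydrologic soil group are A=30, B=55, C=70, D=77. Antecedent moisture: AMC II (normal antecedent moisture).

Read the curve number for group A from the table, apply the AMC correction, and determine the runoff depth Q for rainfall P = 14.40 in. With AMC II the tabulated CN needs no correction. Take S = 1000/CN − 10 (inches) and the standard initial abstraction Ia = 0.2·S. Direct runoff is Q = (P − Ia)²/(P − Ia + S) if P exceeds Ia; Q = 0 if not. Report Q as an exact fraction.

NRCS table: woods, good condition, soil group A → CN(II) = 30
Average conditions: CN = 30 (no AMC adjustment).
Retention S: 1000/CN − 10 with CN=30.000 → S = 70/3 ≈ 23.333 in
Initial abstraction Ia = S/5 = (70/3)/5 = 14/3 ≈ 4.667 in
Excess rainfall: 14.400 − 4.667 = 9.733 in; P > Ia so Q > 0
Runoff Q = (P−Ia)²/(P−Ia+S) = (9.733)²/(9.733+23.333) = 5329/1860 ≈ 2.865 in

Q = 5329/1860 in ≈ 2.865 in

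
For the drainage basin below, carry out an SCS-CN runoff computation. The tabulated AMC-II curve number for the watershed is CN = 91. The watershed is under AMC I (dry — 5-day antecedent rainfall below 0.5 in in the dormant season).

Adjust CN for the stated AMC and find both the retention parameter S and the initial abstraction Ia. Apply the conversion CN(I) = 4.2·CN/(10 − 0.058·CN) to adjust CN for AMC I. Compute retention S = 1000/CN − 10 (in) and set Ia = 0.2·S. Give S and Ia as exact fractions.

Adjust CN=91 to AMC I: 4.2·91/(10 − 0.058·91) → (1911/5) ÷ (2361/500) = 63700/787 ≈ 80.940
S = 1000/(63700/787) − 10 = 1500/637 in ≈ 2.355 in
Ia = 0.2S: 0.2·2.355 = 0.471 in (exactly 300/637)

S = 1500/637 in ≈ 2.355 in; Ia = 300/637 in ≈ 0.471 in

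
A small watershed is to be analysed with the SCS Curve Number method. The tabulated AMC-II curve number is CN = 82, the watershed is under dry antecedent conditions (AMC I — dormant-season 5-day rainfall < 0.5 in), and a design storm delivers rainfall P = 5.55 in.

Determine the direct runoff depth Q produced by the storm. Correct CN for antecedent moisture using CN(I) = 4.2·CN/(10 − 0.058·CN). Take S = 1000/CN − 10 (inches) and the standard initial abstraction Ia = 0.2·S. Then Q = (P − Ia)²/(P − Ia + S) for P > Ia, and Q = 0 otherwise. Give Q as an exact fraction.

CN(I) from CN(II)=82: (4.2·82)/(10 − 0.058·82) = 28700/437 ≈ 65.675
Max retention: S = 1000/(28700/437) − 10 = 1500/287 in (≈ 5.226 in)
Ia = 0.2·(1500/287) = 300/287 in ≈ 1.045 in
Since P=5.550 > Ia=1.045: effective rainfall P−Ia = 25857/5740 in
Runoff Q = (P−Ia)²/(P−Ia+S) = (4.505)²/(4.505+5.226) = 222861483/106873060 ≈ 2.085 in

Q = 222861483/106873060 in ≈ 2.085 in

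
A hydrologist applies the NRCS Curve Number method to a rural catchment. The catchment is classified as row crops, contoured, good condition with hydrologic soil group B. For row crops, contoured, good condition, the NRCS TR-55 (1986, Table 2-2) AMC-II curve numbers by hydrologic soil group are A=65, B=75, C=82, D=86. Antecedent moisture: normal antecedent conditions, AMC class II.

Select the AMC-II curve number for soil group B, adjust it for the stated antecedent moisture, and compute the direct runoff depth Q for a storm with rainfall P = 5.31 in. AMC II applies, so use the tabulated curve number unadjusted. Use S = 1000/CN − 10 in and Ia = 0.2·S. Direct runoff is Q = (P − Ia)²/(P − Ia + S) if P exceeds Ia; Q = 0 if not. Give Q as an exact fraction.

Q = 1940449/717900 in ≈ 2.703 in

NRCS table: row crops, contoured, good condition, soil group B → CN(II) = 75
AMC II — tabulated CN = 75 applies directly.
Retention S: 1000/CN − 10 with CN=75.000 → S = 10/3 ≈ 3.333 in
Ia = 0.2·(10/3) = 2/3 in ≈ 0.667 in
Since P=5.310 > Ia=0.667: effective rainfall P−Ia = 1393/300 in
Q = (1393/300)²/((1393/300) + 10/3) = (1940449/90000)/(2393/300) = 1940449/717900 in ≈ 2.703 in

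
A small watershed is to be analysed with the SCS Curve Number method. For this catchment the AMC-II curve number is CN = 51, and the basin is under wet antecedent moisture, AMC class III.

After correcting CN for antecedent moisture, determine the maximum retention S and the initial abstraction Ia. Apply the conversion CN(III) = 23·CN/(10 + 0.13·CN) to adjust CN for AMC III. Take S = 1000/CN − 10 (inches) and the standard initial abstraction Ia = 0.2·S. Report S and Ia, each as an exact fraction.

S = 4900/1173 in ≈ 4.177 in; Ia = 980/1173 in ≈ 0.835 in

Wet (AMC III): CN(III) = 23·51/(10 + 0.13·51) = 1173/(1663/100) = 117300/1663 ≈ 70.535
S = 1000/(117300/1663) − 10 = 4900/1173 in ≈ 4.177 in
Ia = 0.2·(4900/1173) = 980/1173 in ≈ 0.835 in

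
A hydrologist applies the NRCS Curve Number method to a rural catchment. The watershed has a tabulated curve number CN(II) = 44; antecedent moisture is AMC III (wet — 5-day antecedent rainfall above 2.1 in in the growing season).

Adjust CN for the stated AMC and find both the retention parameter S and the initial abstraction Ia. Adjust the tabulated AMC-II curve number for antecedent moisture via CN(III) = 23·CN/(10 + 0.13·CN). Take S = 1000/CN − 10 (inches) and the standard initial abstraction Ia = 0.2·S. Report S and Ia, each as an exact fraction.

S = 1400/253 in ≈ 5.534 in; Ia = 280/253 in ≈ 1.107 in

Wet (AMC III): CN(III) = 23·44/(10 + 0.13·44) = 1012/(393/25) = 25300/393 ≈ 64.377
Max retention: S = 1000/(25300/393) − 10 = 1400/253 in (≈ 5.534 in)
Ia = 0.2S: 0.2·5.534 = 1.107 in (exactly 280/253)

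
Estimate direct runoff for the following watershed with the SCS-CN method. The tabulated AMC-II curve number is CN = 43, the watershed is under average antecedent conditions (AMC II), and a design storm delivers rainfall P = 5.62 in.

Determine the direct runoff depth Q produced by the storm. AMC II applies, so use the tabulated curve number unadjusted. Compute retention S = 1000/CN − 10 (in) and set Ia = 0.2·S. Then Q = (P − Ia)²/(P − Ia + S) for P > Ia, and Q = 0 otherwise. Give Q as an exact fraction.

CN(II) = 43; AMC II needs no correction.
Max retention: S = 1000/43 − 10 = 570/43 in (≈ 13.256 in)
Initial abstraction Ia = S/5 = (570/43)/5 = 114/43 ≈ 2.651 in
Excess rainfall: 5.620 − 2.651 = 2.969 in; P > Ia so Q > 0
Q = (6383/2150)²/((6383/2150) + 570/43) = (40742689/4622500)/(34883/2150) = 40742689/74998450 in ≈ 0.543 in

Q = 40742689/74998450 in ≈ 0.543 in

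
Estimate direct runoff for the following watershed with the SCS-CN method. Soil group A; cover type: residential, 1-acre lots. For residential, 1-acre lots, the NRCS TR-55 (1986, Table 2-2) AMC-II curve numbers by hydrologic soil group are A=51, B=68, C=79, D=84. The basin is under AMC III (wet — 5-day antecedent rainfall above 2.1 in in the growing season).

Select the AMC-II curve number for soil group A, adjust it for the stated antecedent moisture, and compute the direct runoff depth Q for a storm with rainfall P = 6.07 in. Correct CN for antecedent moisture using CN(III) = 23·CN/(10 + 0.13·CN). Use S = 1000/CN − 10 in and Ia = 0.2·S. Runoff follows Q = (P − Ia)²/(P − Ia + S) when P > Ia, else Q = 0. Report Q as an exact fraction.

Q = 377009508121/129500490300 in ≈ 2.911 in

NRCS table: residential, 1-acre lots, soil group A → CN(II) = 51
CN(III) from CN(II)=51: (23·51)/(10 + 0.13·51) = 117300/1663 ≈ 70.535
S = 1000/(117300/1663) − 10 = 4900/1173 in ≈ 4.177 in
Initial abstraction Ia = S/5 = (4900/1173)/5 = 980/1173 ≈ 0.835 in
Excess rainfall: 6.070 − 0.835 = 5.235 in; P > Ia so Q > 0
Q = (614011/117300)²/((614011/117300) + 4900/1173) = (377009508121/13759290000)/(1104011/117300) = 377009508121/129500490300 in ≈ 2.911 in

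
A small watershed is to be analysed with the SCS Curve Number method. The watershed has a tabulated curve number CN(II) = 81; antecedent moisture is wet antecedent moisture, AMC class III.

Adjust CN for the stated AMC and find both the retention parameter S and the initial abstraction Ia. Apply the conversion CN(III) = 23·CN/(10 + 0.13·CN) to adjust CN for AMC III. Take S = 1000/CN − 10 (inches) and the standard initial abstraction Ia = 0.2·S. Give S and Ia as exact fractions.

S = 1900/1863 in ≈ 1.020 in; Ia = 380/1863 in ≈ 0.204 in

Wet (AMC III): CN(III) = 23·81/(10 + 0.13·81) = 1863/(2053/100) = 186300/2053 ≈ 90.745
Max retention: S = 1000/(186300/2053) − 10 = 1900/1863 in (≈ 1.020 in)
Ia = 0.2·(1900/1863) = 380/1863 in ≈ 0.204 in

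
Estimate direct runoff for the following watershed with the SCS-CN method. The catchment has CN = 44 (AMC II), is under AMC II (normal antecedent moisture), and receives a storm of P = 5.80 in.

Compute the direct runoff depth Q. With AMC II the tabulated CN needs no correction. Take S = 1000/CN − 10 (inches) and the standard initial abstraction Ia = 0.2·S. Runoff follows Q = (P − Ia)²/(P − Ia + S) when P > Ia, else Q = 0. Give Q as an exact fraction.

Q = 32041/48345 in ≈ 0.663 in

Average conditions: CN = 44 (no AMC adjustment).
Retention S: 1000/CN − 10 with CN=44.000 → S = 140/11 ≈ 12.727 in
Ia = 0.2·(140/11) = 28/11 in ≈ 2.545 in
Excess rainfall: 5.800 − 2.545 = 3.255 in; P > Ia so Q > 0
Q: (179/55)² ÷ (879/55) = 32041/48345 in (≈ 0.663 in)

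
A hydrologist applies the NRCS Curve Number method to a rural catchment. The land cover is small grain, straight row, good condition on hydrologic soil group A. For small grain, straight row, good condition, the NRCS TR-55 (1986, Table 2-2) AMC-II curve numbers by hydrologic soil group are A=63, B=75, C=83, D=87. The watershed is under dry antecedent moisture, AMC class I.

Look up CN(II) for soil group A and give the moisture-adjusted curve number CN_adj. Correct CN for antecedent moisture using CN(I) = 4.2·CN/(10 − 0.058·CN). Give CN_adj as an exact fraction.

NRCS table: small grain, straight row, good condition, soil group A → CN(II) = 63
Dry (AMC I): CN(I) = 4.2·63/(10 − 0.058·63) = (1323/5)/(3173/500) = 132300/3173 ≈ 41.696

CN_adj = 132300/3173 ≈ 41.696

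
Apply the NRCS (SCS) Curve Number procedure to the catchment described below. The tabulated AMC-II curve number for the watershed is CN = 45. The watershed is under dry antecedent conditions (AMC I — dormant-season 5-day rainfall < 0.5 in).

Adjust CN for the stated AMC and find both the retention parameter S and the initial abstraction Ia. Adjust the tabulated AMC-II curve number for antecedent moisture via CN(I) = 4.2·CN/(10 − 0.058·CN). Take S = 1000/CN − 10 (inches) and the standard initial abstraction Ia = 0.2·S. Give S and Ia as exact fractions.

S = 5500/189 in ≈ 29.101 in; Ia = 1100/189 in ≈ 5.820 in

Dry (AMC I): CN(I) = 4.2·45/(10 − 0.058·45) = 189/(739/100) = 18900/739 ≈ 25.575
S = 1000/(18900/739) − 10 = 5500/189 in ≈ 29.101 in
Ia = 0.2S: 0.2·29.101 = 5.820 in (exactly 1100/189)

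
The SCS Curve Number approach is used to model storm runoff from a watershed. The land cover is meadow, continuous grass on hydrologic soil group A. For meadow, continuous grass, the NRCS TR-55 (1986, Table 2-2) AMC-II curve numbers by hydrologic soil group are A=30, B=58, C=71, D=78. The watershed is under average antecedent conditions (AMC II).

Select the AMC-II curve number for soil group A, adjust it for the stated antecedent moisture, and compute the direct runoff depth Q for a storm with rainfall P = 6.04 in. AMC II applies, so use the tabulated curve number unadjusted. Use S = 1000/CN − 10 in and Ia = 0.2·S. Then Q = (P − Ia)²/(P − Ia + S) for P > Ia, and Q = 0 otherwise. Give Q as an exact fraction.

Q = 10609/138975 in ≈ 0.076 in

NRCS table: meadow, continuous grass, soil group A → CN(II) = 30
CN(II) = 30; AMC II needs no correction.
Max retention: S = 1000/30 − 10 = 70/3 in (≈ 23.333 in)
Ia = 0.2·(70/3) = 14/3 in ≈ 4.667 in
Excess rainfall: 6.040 − 4.667 = 1.373 in; P > Ia so Q > 0
Q = (103/75)²/((103/75) + 70/3) = (10609/5625)/(1853/75) = 10609/138975 in ≈ 0.076 in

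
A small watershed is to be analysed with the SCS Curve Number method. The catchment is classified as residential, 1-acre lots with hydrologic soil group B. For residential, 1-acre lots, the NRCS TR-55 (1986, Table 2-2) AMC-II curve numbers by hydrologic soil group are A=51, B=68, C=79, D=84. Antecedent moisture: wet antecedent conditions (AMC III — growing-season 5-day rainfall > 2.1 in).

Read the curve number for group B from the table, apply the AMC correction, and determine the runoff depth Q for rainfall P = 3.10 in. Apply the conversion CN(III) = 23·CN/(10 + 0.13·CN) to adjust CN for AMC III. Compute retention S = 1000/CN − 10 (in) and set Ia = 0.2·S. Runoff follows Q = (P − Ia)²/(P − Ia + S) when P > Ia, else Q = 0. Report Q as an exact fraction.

NRCS table: residential, 1-acre lots, soil group B → CN(II) = 68
CN(III) from CN(II)=68: (23·68)/(10 + 0.13·68) = 39100/471 ≈ 83.015
Retention S: 1000/CN − 10 with CN=83.015 → S = 800/391 ≈ 2.046 in
Ia = 0.2·(800/391) = 160/391 in ≈ 0.409 in
Excess rainfall: 3.100 − 0.409 = 2.691 in; P > Ia so Q > 0
Q: (10521/3910)² ÷ (18521/3910) = 110691441/72417110 in (≈ 1.529 in)

Q = 110691441/72417110 in ≈ 1.529 in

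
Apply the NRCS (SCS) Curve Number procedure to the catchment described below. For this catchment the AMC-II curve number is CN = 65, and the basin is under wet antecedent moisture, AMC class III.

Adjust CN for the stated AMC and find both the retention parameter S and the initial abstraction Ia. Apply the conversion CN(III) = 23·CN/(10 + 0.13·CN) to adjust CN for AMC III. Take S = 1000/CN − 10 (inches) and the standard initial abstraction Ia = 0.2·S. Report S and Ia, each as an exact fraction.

S = 700/299 in ≈ 2.341 in; Ia = 140/299 in ≈ 0.468 in

CN(III) from CN(II)=65: (23·65)/(10 + 0.13·65) = 29900/369 ≈ 81.030
Retention S: 1000/CN − 10 with CN=81.030 → S = 700/299 ≈ 2.341 in
Ia = 0.2·(700/299) = 140/299 in ≈ 0.468 in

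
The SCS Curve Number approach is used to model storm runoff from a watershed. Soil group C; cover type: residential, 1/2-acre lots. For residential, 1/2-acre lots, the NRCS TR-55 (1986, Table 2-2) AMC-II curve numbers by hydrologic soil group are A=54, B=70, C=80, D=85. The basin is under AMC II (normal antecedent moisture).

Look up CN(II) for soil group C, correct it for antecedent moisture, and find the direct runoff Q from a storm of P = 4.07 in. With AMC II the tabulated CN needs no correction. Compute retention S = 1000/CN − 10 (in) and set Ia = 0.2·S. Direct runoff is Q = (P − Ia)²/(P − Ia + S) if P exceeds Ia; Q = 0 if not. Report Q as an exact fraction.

NRCS table: residential, 1/2-acre lots, soil group C → CN(II) = 80
CN(II) = 80; AMC II needs no correction.
Max retention: S = 1000/80 − 10 = 5/2 in (≈ 2.500 in)
Ia = 0.2·(5/2) = 1/2 in ≈ 0.500 in
Excess rainfall: 4.070 − 0.500 = 3.570 in; P > Ia so Q > 0
Runoff Q = (P−Ia)²/(P−Ia+S) = (3.570)²/(3.570+2.500) = 127449/60700 ≈ 2.100 in

Q = 127449/60700 in ≈ 2.100 in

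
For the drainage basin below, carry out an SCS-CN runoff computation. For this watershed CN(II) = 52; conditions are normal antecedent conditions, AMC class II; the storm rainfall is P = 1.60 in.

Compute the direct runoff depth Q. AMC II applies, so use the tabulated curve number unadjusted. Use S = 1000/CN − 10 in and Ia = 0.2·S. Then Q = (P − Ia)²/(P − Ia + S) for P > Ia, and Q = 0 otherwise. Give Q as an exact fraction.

AMC II — tabulated CN = 52 applies directly.
S = 1000/52 − 10 = 120/13 in ≈ 9.231 in
Ia = 0.2·(120/13) = 24/13 in ≈ 1.846 in
P = 1.600 ≤ Ia = 1.846 in: entire storm abstracted, Q = 0.

Q = 0 in ≈ 0.000 in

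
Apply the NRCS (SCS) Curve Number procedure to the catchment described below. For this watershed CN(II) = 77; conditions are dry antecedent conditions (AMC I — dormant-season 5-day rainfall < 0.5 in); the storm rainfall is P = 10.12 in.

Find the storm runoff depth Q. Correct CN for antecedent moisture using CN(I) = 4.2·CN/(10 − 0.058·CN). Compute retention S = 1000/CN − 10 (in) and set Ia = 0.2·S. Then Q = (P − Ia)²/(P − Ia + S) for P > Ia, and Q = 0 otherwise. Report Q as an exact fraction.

Dry (AMC I): CN(I) = 4.2·77/(10 − 0.058·77) = (1617/5)/(2767/500) = 161700/2767 ≈ 58.439
Max retention: S = 1000/(161700/2767) − 10 = 11500/1617 in (≈ 7.112 in)
Initial abstraction Ia = S/5 = (11500/1617)/5 = 2300/1617 ≈ 1.422 in
Since P=10.120 > Ia=1.422: effective rainfall P−Ia = 351601/40425 in
Q: (351601/40425)² ÷ (639101/40425) = 5374924487/1123289475 in (≈ 4.785 in)

Q = 5374924487/1123289475 in ≈ 4.785 in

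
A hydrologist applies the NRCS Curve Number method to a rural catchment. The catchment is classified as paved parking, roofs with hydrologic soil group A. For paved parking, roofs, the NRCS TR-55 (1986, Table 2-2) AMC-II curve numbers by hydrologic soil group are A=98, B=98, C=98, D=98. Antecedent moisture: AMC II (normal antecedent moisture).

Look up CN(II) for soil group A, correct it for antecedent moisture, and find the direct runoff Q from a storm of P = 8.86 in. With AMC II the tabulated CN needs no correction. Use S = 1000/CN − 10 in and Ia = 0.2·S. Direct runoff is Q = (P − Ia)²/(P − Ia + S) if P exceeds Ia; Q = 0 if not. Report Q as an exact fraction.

Q = 466862449/54162150 in ≈ 8.620 in

NRCS table: paved parking, roofs, soil group A → CN(II) = 98
CN(II) = 98; AMC II needs no correction.
Retention S: 1000/CN − 10 with CN=98.000 → S = 10/49 ≈ 0.204 in
Initial abstraction Ia = S/5 = (10/49)/5 = 2/49 ≈ 0.041 in
Since P=8.860 > Ia=0.041: effective rainfall P−Ia = 21607/2450 in
Runoff Q = (P−Ia)²/(P−Ia+S) = (8.819)²/(8.819+0.204) = 466862449/54162150 ≈ 8.620 in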